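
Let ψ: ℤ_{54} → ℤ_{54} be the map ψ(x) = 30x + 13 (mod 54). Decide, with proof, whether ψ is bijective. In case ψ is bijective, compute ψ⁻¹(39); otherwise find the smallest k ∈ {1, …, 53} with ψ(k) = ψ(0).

We have gcd(30, 54) = 6 > 1. Taking a = 0 and b = 9: ψ(0) = 13 and ψ(9) = 30·9 + 13 = 283 ≡ 13 (mod 54).
So ψ(0) = ψ(9) while 0 ≠ 9, hence ψ is not injective, hence not bijective.
Since ψ is not bijective, we find the least positive k with ψ(k) = ψ(0): this means 30k ≡ 0 (mod 54), i.e. 54 ∣ 30k. Since gcd(30, 54) = 6, dividing through by 6 this holds exactly when 9 ∣ 5k, and as gcd(5, 9) = 1, exactly when 9 ∣ k.
The smallest positive such k is 9.

9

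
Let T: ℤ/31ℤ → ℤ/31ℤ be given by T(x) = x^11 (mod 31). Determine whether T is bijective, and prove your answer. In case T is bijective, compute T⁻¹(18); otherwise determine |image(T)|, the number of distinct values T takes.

28

Since 31 is prime, the nonzero elements of ℤ/31ℤ form a cyclic group of order 30.
As gcd(11, 30) = 1, raising to the 11th power is a bijection on this group: if x_1^11 ≡ x_2^11 then (x_1x_2^{−1})^11 = 1, and the only element of order dividing gcd(11, 30) = 1 is 1, so x_1 = x_2.
With T(0) = 0 this makes T injective on all of ℤ/31ℤ, hence bijective (finite equal-size domain and codomain). In particular T is bijective.
Since T is bijective, we find the preimage of 18. The inverse of x ↦ x^11 on (ℤ/31ℤ)^× is x ↦ x^11, because 11·11 = 121 = 4·30 + 1 ≡ 1 (mod 30) and x^{30} = 1 for x ≠ 0 (Fermat). So T⁻¹(18) = 18^11 mod 31.
Repeated squaring mod 31: 18^1 ≡ 18, 18^2 ≡ 18² = 324 ≡ 14, 18^4 ≡ 14² = 196 ≡ 10, 18^8 ≡ 10² = 100 ≡ 7. Since 11 = 8 + 2 + 1, 18^11 ≡ 7·14·18: 7·14 = 98 ≡ 5, then 5·18 = 90 ≡ 28. So 18^11 ≡ 28 (mod 31).
Hence T⁻¹(18) = 28.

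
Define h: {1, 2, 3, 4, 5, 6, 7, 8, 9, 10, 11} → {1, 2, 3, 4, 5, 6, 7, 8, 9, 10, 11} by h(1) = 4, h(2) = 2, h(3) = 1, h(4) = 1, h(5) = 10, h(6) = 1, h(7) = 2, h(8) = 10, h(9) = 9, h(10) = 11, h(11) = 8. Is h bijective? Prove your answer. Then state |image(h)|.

7

h(3) = 1 = h(4) with 3 ≠ 4, so h is not injective, hence not bijective.
The image of h is {1, 2, 4, 8, 9, 10, 11}, which has 7 elements.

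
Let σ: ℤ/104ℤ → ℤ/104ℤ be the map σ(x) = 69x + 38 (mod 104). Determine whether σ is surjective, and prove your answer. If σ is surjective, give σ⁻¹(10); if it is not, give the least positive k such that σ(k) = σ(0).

84

Recall: σ is surjective if every y in the codomain equals σ(x) for some x in the domain.
Since gcd(69, 104) = 1, 69 is invertible modulo 104. Euclid's algorithm: 104 = 1·69 + 35, 69 = 1·35 + 34, 35 = 1·34 + 1; back-substituting gives 1 = 101·69 − 67·104, so 69⁻¹ ≡ 101 (mod 104).
Then y ↦ 101(y − 38) is a two-sided inverse to σ, so every y ∈ ℤ/104ℤ has a preimage.
Hence σ is surjective.
Since σ is surjective, we compute σ⁻¹(10): solve 69x + 38 ≡ 10 (mod 104), i.e. 69x ≡ 76 (mod 104).
Multiplying by 69⁻¹ = 101 gives x ≡ 101·76 = 7676 = 73·104 + 84 ≡ 84 (mod 104).
Check: σ(84) = 69·84 + 38 = 5834 = 56·104 + 10 ≡ 10 (mod 104).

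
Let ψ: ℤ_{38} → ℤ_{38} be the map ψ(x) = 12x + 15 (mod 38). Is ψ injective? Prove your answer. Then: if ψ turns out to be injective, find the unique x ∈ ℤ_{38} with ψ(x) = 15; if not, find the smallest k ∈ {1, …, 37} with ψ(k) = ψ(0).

19

We have gcd(12, 38) = 2 > 1. Taking u = 0 and v = 19: ψ(0) = 15 and ψ(19) = 12·19 + 15 = 243 ≡ 15 (mod 38).
So ψ(0) = ψ(19) while 0 ≠ 19, hence ψ is not injective.
Since ψ is not injective, we find the least positive k with ψ(k) = ψ(0): this means 12k ≡ 0 (mod 38), i.e. 38 ∣ 12k. Since gcd(12, 38) = 2, dividing through by 2 this holds exactly when 19 ∣ 6k, and as gcd(6, 19) = 1, exactly when 19 ∣ k.
The smallest positive such k is 19.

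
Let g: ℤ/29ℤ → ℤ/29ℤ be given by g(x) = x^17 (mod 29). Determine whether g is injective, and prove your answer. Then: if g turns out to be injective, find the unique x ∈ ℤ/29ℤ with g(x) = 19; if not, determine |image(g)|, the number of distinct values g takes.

Since 29 is prime, the nonzero elements of ℤ/29ℤ form a cyclic group of order 28.
As gcd(17, 28) = 1, raising to the 17th power is a bijection on this group: if u^17 ≡ v^17 then (uv^{−1})^17 = 1, and the only element of order dividing gcd(17, 28) = 1 is 1, so u = v.
With g(0) = 0 this makes g injective on all of ℤ/29ℤ, hence bijective (finite equal-size domain and codomain). In particular g is injective.
Since g is injective, we find the preimage of 19. The inverse of x ↦ x^17 on (ℤ/29ℤ)^× is x ↦ x^5, because 17·5 = 85 = 3·28 + 1 ≡ 1 (mod 28) and x^{28} = 1 for x ≠ 0 (Fermat). So g⁻¹(19) = 19^5 mod 29.
Repeated squaring mod 29: 19^1 ≡ 19, 19^2 ≡ 19² = 361 ≡ 13, 19^4 ≡ 13² = 169 ≡ 24. Since 5 = 4 + 1, 19^5 ≡ 24·19: 24·19 = 456 ≡ 21. So 19^5 ≡ 21 (mod 29).
Hence g⁻¹(19) = 21.

21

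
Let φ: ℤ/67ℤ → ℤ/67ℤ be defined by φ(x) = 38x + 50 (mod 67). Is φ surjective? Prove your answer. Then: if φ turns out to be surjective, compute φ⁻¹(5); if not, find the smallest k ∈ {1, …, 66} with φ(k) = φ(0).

57

Since gcd(38, 67) = 1, 38 is invertible modulo 67. Euclid's algorithm: 67 = 1·38 + 29, 38 = 1·29 + 9, 29 = 3·9 + 2, 9 = 4·2 + 1; back-substituting gives 1 = 30·38 − 17·67, so 38⁻¹ ≡ 30 (mod 67).
Then y ↦ 30(y − 50) is a two-sided inverse to φ, so every y ∈ ℤ/67ℤ has a preimage.
So φ is surjective.
Since φ is surjective, we compute φ⁻¹(5): solve 38x + 50 ≡ 5 (mod 67), i.e. 38x ≡ 22 (mod 67).
Multiplying by 38⁻¹ = 30 gives x ≡ 30·22 = 660 = 9·67 + 57 ≡ 57 (mod 67).
Check: φ(57) = 38·57 + 50 = 2216 = 33·67 + 5 ≡ 5 (mod 67).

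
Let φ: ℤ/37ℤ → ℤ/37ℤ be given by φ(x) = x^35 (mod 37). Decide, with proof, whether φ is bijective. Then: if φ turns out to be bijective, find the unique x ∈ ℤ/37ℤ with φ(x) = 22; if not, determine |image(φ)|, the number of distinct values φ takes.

Since 37 is prime, the nonzero elements of ℤ/37ℤ form a cyclic group of order 36.
As gcd(35, 36) = 1, raising to the 35th power is a bijection on this group: if s^35 ≡ t^35 then (st^{−1})^35 = 1, and the only element of order dividing gcd(35, 36) = 1 is 1, so s = t.
With φ(0) = 0 this makes φ injective on all of ℤ/37ℤ, hence bijective (finite equal-size domain and codomain). In particular φ is bijective.
Since φ is bijective, we find the preimage of 22. The inverse of x ↦ x^35 on (ℤ/37ℤ)^× is x ↦ x^35, because 35·35 = 1225 = 34·36 + 1 ≡ 1 (mod 36) and x^{36} = 1 for x ≠ 0 (Fermat). So φ⁻¹(22) = 22^35 mod 37.
Repeated squaring mod 37: 22^1 ≡ 22, 22^2 ≡ 22² = 484 ≡ 3, 22^4 ≡ 3² = 9, 22^8 ≡ 9² = 81 ≡ 7, 22^16 ≡ 7² = 49 ≡ 12, 22^32 ≡ 12² = 144 ≡ 33. Since 35 = 32 + 2 + 1, 22^35 ≡ 33·3·22: 33·3 = 99 ≡ 25, then 25·22 = 550 ≡ 32. So 22^35 ≡ 32 (mod 37).
Hence φ⁻¹(22) = 32.

32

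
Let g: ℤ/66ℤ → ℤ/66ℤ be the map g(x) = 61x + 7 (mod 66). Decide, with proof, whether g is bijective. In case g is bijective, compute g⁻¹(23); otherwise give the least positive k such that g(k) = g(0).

Recall that g is injective when g(u) = g(v) forces u = v.
Suppose g(u) = g(v) in ℤ/66ℤ. Then 61u + 7 ≡ 61v + 7 (mod 66), so 61(u − v) ≡ 0 (mod 66).
Since gcd(61, 66) = 1, 61 is invertible modulo 66, therefore u − v ≡ 0 (mod 66), i.e. u = v.
We now compute 61⁻¹ mod 66 explicitly. Euclid's algorithm: 66 = 1·61 + 5, 61 = 12·5 + 1; back-substituting gives 1 = 13·61 − 12·66, so 61⁻¹ ≡ 13 (mod 66).
Then y ↦ 13(y − 7) is a two-sided inverse to g, so every y ∈ ℤ/66ℤ has a preimage.
Thus g is bijective.
Since g is bijective, we find g⁻¹(23): we need 61x ≡ 23 − 7 ≡ 16 (mod 66). Using 61⁻¹ = 13: x ≡ 13·16 = 208 = 3·66 + 10, so x = 10.
Check: g(10) = 61·10 + 7 = 617 = 9·66 + 23 ≡ 23 (mod 66).

10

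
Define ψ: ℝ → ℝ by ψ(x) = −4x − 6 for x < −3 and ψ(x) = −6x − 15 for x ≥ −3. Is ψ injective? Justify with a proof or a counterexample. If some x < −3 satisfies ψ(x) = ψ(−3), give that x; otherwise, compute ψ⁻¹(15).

Both pieces are strictly decreasing (slopes −4 and −6), so each is injective on its own interval.
The left piece maps (−∞, −3) onto (6, ∞); the right piece maps [−3, ∞) onto (−∞, 3].
These images are disjoint, so no value is attained by both pieces. So ψ is injective.
Because the two images are disjoint, no x < −3 has ψ(x) = ψ(−3), so we compute ψ⁻¹(15): 15 lies in (6, ∞), so solve −4x − 6 = 15: x = (15 + 6)/(−4) = −21/4.

-21/4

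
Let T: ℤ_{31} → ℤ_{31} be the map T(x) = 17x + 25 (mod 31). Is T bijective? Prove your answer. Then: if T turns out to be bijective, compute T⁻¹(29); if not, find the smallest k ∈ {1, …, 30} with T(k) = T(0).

Recall that T is injective when T(x_1) = T(x_2) forces x_1 = x_2.
Suppose T(x_1) = T(x_2) in ℤ_{31}. Then 17x_1 + 25 ≡ 17x_2 + 25 (mod 31), hence 17(x_1 − x_2) ≡ 0 (mod 31).
Since gcd(17, 31) = 1, 17 is invertible modulo 31, so x_1 − x_2 ≡ 0 (mod 31), i.e. x_1 = x_2.
We now compute 17⁻¹ mod 31 explicitly. Euclid's algorithm: 31 = 1·17 + 14, 17 = 1·14 + 3, 14 = 4·3 + 2, 3 = 1·2 + 1; back-substituting gives 1 = 11·17 − 6·31, so 17⁻¹ ≡ 11 (mod 31).
For any y ∈ ℤ_{31}, x = 11(y − 25) mod 31 satisfies T(x) = 17·11(y − 25) + 25 ≡ y (since 17·11 ≡ 1 mod 31). So every y has a preimage.
So T is bijective.
Since T is bijective, we compute T⁻¹(29): solve 17x + 25 ≡ 29 (mod 31), i.e. 17x ≡ 4 (mod 31).
Multiplying by 17⁻¹ = 11 gives x ≡ 11·4 = 44 = 1·31 + 13 ≡ 13 (mod 31).
Check: T(13) = 17·13 + 25 = 246 = 7·31 + 29 ≡ 29 (mod 31).

13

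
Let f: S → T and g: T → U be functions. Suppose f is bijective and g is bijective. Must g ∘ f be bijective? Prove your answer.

Injectivity: if g(f(s)) = g(f(t)) then f(s) = f(t) (g injective) so s = t (f injective).
Surjectivity: for c ∈ U pick b with g(b) = c, then a with f(a) = b; then (g ∘ f)(a) = c.
So g ∘ f is bijective.

bijective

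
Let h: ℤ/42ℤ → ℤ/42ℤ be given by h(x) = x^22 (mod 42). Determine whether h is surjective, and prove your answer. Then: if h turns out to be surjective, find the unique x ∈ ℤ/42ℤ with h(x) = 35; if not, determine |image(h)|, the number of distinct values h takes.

h(4): Repeated squaring mod 42: 4^1 ≡ 4, 4^2 ≡ 4² = 16, 4^4 ≡ 16² = 256 ≡ 4, 4^8 ≡ 4² = 16, 4^16 ≡ 16² = 256 ≡ 4. Since 22 = 16 + 4 + 2, 4^22 ≡ 4·4·16: 4·4 = 16, then 16·16 = 256 ≡ 4. So 4^22 ≡ 4 (mod 42).
h(10): Repeated squaring mod 42: 10^1 ≡ 10, 10^2 ≡ 10² = 100 ≡ 16, 10^4 ≡ 16² = 256 ≡ 4, 10^8 ≡ 4² = 16, 10^16 ≡ 16² = 256 ≡ 4. Since 22 = 16 + 4 + 2, 10^22 ≡ 4·4·16: 4·4 = 16, then 16·16 = 256 ≡ 4. So 10^22 ≡ 4 (mod 42).
So h(4) = h(10) = 4 while 4 ≠ 10, thus h is not injective.
A non-injective map from the 42-element set ℤ/42ℤ to itself takes at most 41 distinct values, so it cannot be surjective. Hence h is not surjective.
Since h is not surjective, we determine |image(h)|. Computing x^22 mod 42 for each x (by repeated squaring, reducing mod 42 at every step), the values h(0), h(1), …, h(41) are: 0, 1, 16, 39, 4, 37, 36, 7, 22, 9, 4, 25, 30, 1, 28, 15, 16, 25, 18, 37, 22, 21, 22, 37, 18, 25, 16, 15, 28, 1, 30, 25, 4, 9, 22, 7, 36, 37, 4, 39, 16, 1.
The distinct values are {0, 1, 4, 7, 9, 15, 16, 18, 21, 22, 25, 28, 30, 36, 37, 39}; there are 16 of them.

16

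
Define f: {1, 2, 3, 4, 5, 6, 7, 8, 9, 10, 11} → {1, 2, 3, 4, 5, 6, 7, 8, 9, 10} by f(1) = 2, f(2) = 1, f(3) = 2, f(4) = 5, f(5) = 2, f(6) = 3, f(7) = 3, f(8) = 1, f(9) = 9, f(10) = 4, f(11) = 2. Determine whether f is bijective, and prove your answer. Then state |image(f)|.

6

f(1) = 2 = f(3) with 1 ≠ 3, so f is not injective, hence not bijective.
The image of f is {1, 2, 3, 4, 5, 9}, which has 6 elements.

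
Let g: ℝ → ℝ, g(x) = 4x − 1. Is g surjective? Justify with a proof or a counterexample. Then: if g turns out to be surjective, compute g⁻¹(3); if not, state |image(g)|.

1

For any y ∈ ℝ, x = (y + 1)/4 satisfies g(x) = y.
Hence g is surjective.
Since g is surjective, we compute g⁻¹(3) = (3 + 1)/4 = 1.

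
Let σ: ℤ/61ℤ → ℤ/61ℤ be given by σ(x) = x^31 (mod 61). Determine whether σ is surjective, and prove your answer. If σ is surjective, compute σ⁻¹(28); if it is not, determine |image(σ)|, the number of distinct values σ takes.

33

Since 61 is prime, the nonzero elements of ℤ/61ℤ form a cyclic group of order 60.
As gcd(31, 60) = 1, raising to the 31st power is a bijection on this group: if s^31 ≡ t^31 then (st^{−1})^31 = 1, and the only element of order dividing gcd(31, 60) = 1 is 1, so s = t.
With σ(0) = 0 this makes σ injective on all of ℤ/61ℤ, hence bijective (finite equal-size domain and codomain). In particular σ is surjective.
Since σ is surjective, we find the preimage of 28. The inverse of x ↦ x^31 on (ℤ/61ℤ)^× is x ↦ x^31, because 31·31 = 961 = 16·60 + 1 ≡ 1 (mod 60) and x^{60} = 1 for x ≠ 0 (Fermat). So σ⁻¹(28) = 28^31 mod 61.
Repeated squaring mod 61: 28^1 ≡ 28, 28^2 ≡ 28² = 784 ≡ 52, 28^4 ≡ 52² = 2704 ≡ 20, 28^8 ≡ 20² = 400 ≡ 34, 28^16 ≡ 34² = 1156 ≡ 58. Since 31 = 16 + 8 + 4 + 2 + 1, 28^31 ≡ 58·34·20·52·28: 58·34 = 1972 ≡ 20, then 20·20 = 400 ≡ 34, then 34·52 = 1768 ≡ 60, then 60·28 = 1680 ≡ 33. So 28^31 ≡ 33 (mod 61).
Hence σ⁻¹(28) = 33.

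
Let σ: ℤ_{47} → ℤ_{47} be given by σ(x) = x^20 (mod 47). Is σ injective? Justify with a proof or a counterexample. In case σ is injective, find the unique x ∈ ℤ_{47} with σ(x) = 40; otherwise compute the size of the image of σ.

24

σ(23): Repeated squaring mod 47: 23^1 ≡ 23, 23^2 ≡ 23² = 529 ≡ 12, 23^4 ≡ 12² = 144 ≡ 3, 23^8 ≡ 3² = 9, 23^16 ≡ 9² = 81 ≡ 34. Since 20 = 16 + 4, 23^20 ≡ 34·3: 34·3 = 102 ≡ 8. So 23^20 ≡ 8 (mod 47).
σ(24): Repeated squaring mod 47: 24^1 ≡ 24, 24^2 ≡ 24² = 576 ≡ 12, 24^4 ≡ 12² = 144 ≡ 3, 24^8 ≡ 3² = 9, 24^16 ≡ 9² = 81 ≡ 34. Since 20 = 16 + 4, 24^20 ≡ 34·3: 34·3 = 102 ≡ 8. So 24^20 ≡ 8 (mod 47).
So σ(23) = σ(24) = 8 while 23 ≠ 24, therefore σ is not injective.
Since σ is not injective, we determine |image(σ)|. Computing x^20 mod 47 for each x (by repeated squaring, reducing mod 47 at every step), the values σ(0), σ(1), …, σ(46) are: 0, 1, 6, 7, 36, 3, 42, 37, 28, 2, 18, 25, 17, 4, 34, 21, 27, 32, 12, 16, 14, 24, 9, 8, 8, 9, 24, 14, 16, 12, 32, 27, 21, 34, 4, 17, 25, 18, 2, 28, 37, 42, 3, 36, 7, 6, 1.
The distinct values are {0, 1, 2, 3, 4, 6, 7, 8, 9, 12, 14, 16, 17, 18, 21, 24, 25, 27, 28, 32, 34, 36, 37, 42}; there are 24 of them.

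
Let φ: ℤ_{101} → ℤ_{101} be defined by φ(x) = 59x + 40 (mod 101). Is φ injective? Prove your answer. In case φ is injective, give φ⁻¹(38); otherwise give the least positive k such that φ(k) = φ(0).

Suppose φ(x_1) = φ(x_2) in ℤ_{101}. Then 59x_1 + 40 ≡ 59x_2 + 40 (mod 101), thus 59(x_1 − x_2) ≡ 0 (mod 101).
Since gcd(59, 101) = 1, 59 is invertible modulo 101, hence x_1 − x_2 ≡ 0 (mod 101), i.e. x_1 = x_2.
Therefore φ is injective.
We now compute 59⁻¹ mod 101 explicitly. Euclid's algorithm: 101 = 1·59 + 42, 59 = 1·42 + 17, 42 = 2·17 + 8, 17 = 2·8 + 1; back-substituting gives 1 = 12·59 − 7·101, so 59⁻¹ ≡ 12 (mod 101).
Since φ is injective, we find φ⁻¹(38): we need 59x ≡ 38 − 40 ≡ 99 (mod 101). Using 59⁻¹ = 12: x ≡ 12·99 = 1188 = 11·101 + 77, so x = 77.
Check: φ(77) = 59·77 + 40 = 4583 = 45·101 + 38 ≡ 38 (mod 101).

77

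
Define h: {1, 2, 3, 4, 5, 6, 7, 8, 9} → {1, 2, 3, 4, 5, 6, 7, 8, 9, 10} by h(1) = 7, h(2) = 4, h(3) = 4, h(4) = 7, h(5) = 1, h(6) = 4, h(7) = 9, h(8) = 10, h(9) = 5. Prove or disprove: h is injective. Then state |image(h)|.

6

h(2) = 4 = h(3) with 2 ≠ 3, so h is not injective.
The image of h is {1, 4, 5, 7, 9, 10}, which has 6 elements.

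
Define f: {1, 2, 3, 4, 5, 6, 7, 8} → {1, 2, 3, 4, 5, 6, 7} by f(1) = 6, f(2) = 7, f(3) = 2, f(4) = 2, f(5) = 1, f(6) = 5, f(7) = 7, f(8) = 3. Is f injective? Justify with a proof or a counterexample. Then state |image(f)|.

6

f(3) = 2 = f(4) with 3 ≠ 4, so f is not injective.
The image of f is {1, 2, 3, 5, 6, 7}, which has 6 elements.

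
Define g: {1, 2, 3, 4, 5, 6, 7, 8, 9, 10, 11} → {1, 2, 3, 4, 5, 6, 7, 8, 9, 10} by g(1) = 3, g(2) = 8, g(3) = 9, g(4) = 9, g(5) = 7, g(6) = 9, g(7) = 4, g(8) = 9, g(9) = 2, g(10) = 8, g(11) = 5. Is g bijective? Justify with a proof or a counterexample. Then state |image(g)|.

g(3) = 9 = g(4) with 3 ≠ 4, so g is not injective, hence not bijective.
The image of g is {2, 3, 4, 5, 7, 8, 9}, which has 7 elements.

7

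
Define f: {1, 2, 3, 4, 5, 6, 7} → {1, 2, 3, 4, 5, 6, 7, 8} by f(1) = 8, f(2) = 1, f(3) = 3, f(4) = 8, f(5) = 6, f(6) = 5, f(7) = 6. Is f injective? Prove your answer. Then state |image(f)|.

f(1) = 8 = f(4) with 1 ≠ 4, so f is not injective.
The image of f is {1, 3, 5, 6, 8}, which has 5 elements.

5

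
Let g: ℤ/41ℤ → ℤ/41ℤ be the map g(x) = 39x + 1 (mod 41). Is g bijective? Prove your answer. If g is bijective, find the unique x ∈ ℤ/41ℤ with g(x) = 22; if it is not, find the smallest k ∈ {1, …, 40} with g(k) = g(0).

10

Suppose g(x_1) = g(x_2) in ℤ/41ℤ. Then 39x_1 + 1 ≡ 39x_2 + 1 (mod 41), thus 39(x_1 − x_2) ≡ 0 (mod 41).
Since gcd(39, 41) = 1, 39 is invertible modulo 41, so x_1 − x_2 ≡ 0 (mod 41), i.e. x_1 = x_2.
We now compute 39⁻¹ mod 41 explicitly. Euclid's algorithm: 41 = 1·39 + 2, 39 = 19·2 + 1; back-substituting gives 1 = 20·39 − 19·41, so 39⁻¹ ≡ 20 (mod 41).
Then y ↦ 20(y − 1) is a two-sided inverse to g, so every y ∈ ℤ/41ℤ has a preimage.
Hence g is bijective.
Since g is bijective, we find g⁻¹(22): we need 39x ≡ 22 − 1 ≡ 21 (mod 41). Using 39⁻¹ = 20: x ≡ 20·21 = 420 = 10·41 + 10, so x = 10.
Check: g(10) = 39·10 + 1 = 391 = 9·41 + 22 ≡ 22 (mod 41).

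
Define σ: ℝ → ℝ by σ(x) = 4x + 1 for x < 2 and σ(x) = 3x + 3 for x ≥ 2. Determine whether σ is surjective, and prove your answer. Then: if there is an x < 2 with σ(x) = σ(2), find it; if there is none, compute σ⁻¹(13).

Both pieces are strictly increasing (slopes 4 and 3), so each is injective on its own interval.
The left piece maps (−∞, 2) onto (−∞, 9); the right piece maps [2, ∞) onto [9, ∞).
These images together cover ℝ, so σ is surjective.
Because the two images are disjoint, no x < 2 has σ(x) = σ(2), so we compute σ⁻¹(13): 13 lies in [9, ∞), so solve 3x + 3 = 13: x = (13 − 3)/3 = 10/3.

10/3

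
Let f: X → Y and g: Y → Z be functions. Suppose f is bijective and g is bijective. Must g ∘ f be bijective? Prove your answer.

Injectivity: if g(f(s)) = g(f(t)) then f(s) = f(t) (g injective) so s = t (f injective).
Surjectivity: for c ∈ Z pick b with g(b) = c, then a with f(a) = b; then (g ∘ f)(a) = c.
Hence g ∘ f is bijective.

bijective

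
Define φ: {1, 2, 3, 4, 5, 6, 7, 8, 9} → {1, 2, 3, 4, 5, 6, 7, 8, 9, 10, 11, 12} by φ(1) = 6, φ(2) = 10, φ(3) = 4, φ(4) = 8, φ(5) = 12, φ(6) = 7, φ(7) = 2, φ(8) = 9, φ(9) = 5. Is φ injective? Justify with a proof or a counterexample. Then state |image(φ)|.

The values φ(1), …, φ(9) are 6, 10, 4, 8, 12, 7, 2, 9, 5 — all distinct.
So φ(a) = φ(b) only when a = b, and φ is injective.
The image of φ is {2, 4, 5, 6, 7, 8, 9, 10, 12}, which has 9 elements.

9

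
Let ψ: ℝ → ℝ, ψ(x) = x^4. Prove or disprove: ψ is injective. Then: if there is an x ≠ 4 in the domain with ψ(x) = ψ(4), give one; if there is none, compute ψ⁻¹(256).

-4

ψ(4) = 256 = (−4)^4 = ψ(−4) (since 4 is even), with 4 ≠ −4. So ψ is not injective.
For the follow-up, such an x exists: taking x = −4 ∈ ℝ gives ψ(−4) = 256 = ψ(4) with −4 ≠ 4.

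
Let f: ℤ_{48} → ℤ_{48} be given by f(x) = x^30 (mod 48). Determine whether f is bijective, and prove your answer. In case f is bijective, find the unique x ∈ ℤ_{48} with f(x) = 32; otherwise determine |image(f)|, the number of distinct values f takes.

f(2): Repeated squaring mod 48: 2^1 ≡ 2, 2^2 ≡ 2² = 4, 2^4 ≡ 4² = 16, 2^8 ≡ 16² = 256 ≡ 16, 2^16 ≡ 16² = 256 ≡ 16. Since 30 = 16 + 8 + 4 + 2, 2^30 ≡ 16·16·16·4: 16·16 = 256 ≡ 16, then 16·16 = 256 ≡ 16, then 16·4 = 64 ≡ 16. So 2^30 ≡ 16 (mod 48).
f(4): Repeated squaring mod 48: 4^1 ≡ 4, 4^2 ≡ 4² = 16, 4^4 ≡ 16² = 256 ≡ 16, 4^8 ≡ 16² = 256 ≡ 16, 4^16 ≡ 16² = 256 ≡ 16. Since 30 = 16 + 8 + 4 + 2, 4^30 ≡ 16·16·16·16: 16·16 = 256 ≡ 16, then 16·16 = 256 ≡ 16, then 16·16 = 256 ≡ 16. So 4^30 ≡ 16 (mod 48).
So f(2) = f(4) = 16 while 2 ≠ 4, thus f is not injective, hence not bijective.
Since f is not bijective, we determine |image(f)|. Computing x^30 mod 48 for each x (by repeated squaring, reducing mod 48 at every step), the values f(0), f(1), …, f(47) are: 0, 1, 16, 9, 16, 25, 0, 1, 16, 33, 16, 25, 0, 25, 16, 33, 16, 1, 0, 25, 16, 9, 16, 1, 0, 1, 16, 9, 16, 25, 0, 1, 16, 33, 16, 25, 0, 25, 16, 33, 16, 1, 0, 25, 16, 9, 16, 1.
The distinct values are {0, 1, 9, 16, 25, 33}; there are 6 of them.

6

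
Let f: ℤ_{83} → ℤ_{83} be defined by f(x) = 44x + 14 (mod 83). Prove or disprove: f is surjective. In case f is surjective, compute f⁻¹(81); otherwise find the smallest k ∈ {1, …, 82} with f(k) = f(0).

Since gcd(44, 83) = 1, 44 is invertible modulo 83. Euclid's algorithm: 83 = 1·44 + 39, 44 = 1·39 + 5, 39 = 7·5 + 4, 5 = 1·4 + 1; back-substituting gives 1 = 17·44 − 9·83, so 44⁻¹ ≡ 17 (mod 83).
For any y ∈ ℤ_{83}, x = 17(y − 14) mod 83 satisfies f(x) = 44·17(y − 14) + 14 ≡ y (since 44·17 ≡ 1 mod 83). So every y has a preimage.
Therefore f is surjective.
Since f is surjective, we compute f⁻¹(81): solve 44x + 14 ≡ 81 (mod 83), i.e. 44x ≡ 67 (mod 83).
Multiplying by 44⁻¹ = 17 gives x ≡ 17·67 = 1139 = 13·83 + 60 ≡ 60 (mod 83).
Check: f(60) = 44·60 + 14 = 2654 = 31·83 + 81 ≡ 81 (mod 83).

60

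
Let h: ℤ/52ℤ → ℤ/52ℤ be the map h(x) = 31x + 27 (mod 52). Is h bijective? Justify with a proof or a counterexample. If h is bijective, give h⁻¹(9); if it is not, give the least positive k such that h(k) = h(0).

38

Recall that h is injective if h(u) = h(v) implies u = v.
Suppose h(u) = h(v) in ℤ/52ℤ. Then 31u + 27 ≡ 31v + 27 (mod 52), hence 31(u − v) ≡ 0 (mod 52).
Since gcd(31, 52) = 1, 31 is invertible modulo 52, thus u − v ≡ 0 (mod 52), i.e. u = v.
We now compute 31⁻¹ mod 52 explicitly. Euclid's algorithm: 52 = 1·31 + 21, 31 = 1·21 + 10, 21 = 2·10 + 1; back-substituting gives 1 = 47·31 − 28·52, so 31⁻¹ ≡ 47 (mod 52).
For any y ∈ ℤ/52ℤ, x = 47(y − 27) mod 52 satisfies h(x) = 31·47(y − 27) + 27 ≡ y (since 31·47 ≡ 1 mod 52). So every y has a preimage.
Hence h is bijective.
Since h is bijective, we compute h⁻¹(9): solve 31x + 27 ≡ 9 (mod 52), i.e. 31x ≡ 34 (mod 52).
Multiplying by 31⁻¹ = 47 gives x ≡ 47·34 = 1598 = 30·52 + 38 ≡ 38 (mod 52).
Check: h(38) = 31·38 + 27 = 1205 = 23·52 + 9 ≡ 9 (mod 52).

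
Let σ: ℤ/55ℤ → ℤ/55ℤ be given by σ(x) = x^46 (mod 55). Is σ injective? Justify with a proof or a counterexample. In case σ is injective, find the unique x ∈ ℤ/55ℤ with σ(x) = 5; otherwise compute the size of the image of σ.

18

σ(3): Repeated squaring mod 55: 3^1 ≡ 3, 3^2 ≡ 3² = 9, 3^4 ≡ 9² = 81 ≡ 26, 3^8 ≡ 26² = 676 ≡ 16, 3^16 ≡ 16² = 256 ≡ 36, 3^32 ≡ 36² = 1296 ≡ 31. Since 46 = 32 + 8 + 4 + 2, 3^46 ≡ 31·16·26·9: 31·16 = 496 ≡ 1, then 1·26 = 26, then 26·9 = 234 ≡ 14. So 3^46 ≡ 14 (mod 55).
σ(8): Repeated squaring mod 55: 8^1 ≡ 8, 8^2 ≡ 8² = 64 ≡ 9, 8^4 ≡ 9² = 81 ≡ 26, 8^8 ≡ 26² = 676 ≡ 16, 8^16 ≡ 16² = 256 ≡ 36, 8^32 ≡ 36² = 1296 ≡ 31. Since 46 = 32 + 8 + 4 + 2, 8^46 ≡ 31·16·26·9: 31·16 = 496 ≡ 1, then 1·26 = 26, then 26·9 = 234 ≡ 14. So 8^46 ≡ 14 (mod 55).
So σ(3) = σ(8) = 14 while 3 ≠ 8, so σ is not injective.
Since σ is not injective, we determine |image(σ)|. Computing x^46 mod 55 for each x (by repeated squaring, reducing mod 55 at every step), the values σ(0), σ(1), …, σ(54) are: 0, 1, 9, 14, 26, 5, 16, 4, 14, 31, 45, 11, 34, 9, 36, 15, 16, 49, 4, 36, 20, 1, 44, 34, 31, 25, 26, 49, 49, 26, 25, 31, 34, 44, 1, 20, 36, 4, 49, 16, 15, 36, 9, 34, 11, 45, 31, 14, 4, 16, 5, 26, 14, 9, 1.
The distinct values are {0, 1, 4, 5, 9, 11, 14, 15, 16, 20, 25, 26, 31, 34, 36, 44, 45, 49}; there are 18 of them.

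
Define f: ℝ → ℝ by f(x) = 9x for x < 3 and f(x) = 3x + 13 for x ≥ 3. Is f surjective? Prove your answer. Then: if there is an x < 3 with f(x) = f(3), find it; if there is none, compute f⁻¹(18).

22/9

Both pieces are strictly increasing (slopes 9 and 3), so each is injective on its own interval.
The left piece maps (−∞, 3) onto (−∞, 27); the right piece maps [3, ∞) onto [22, ∞).
The union (−∞, 27) ∪ [22, ∞) covers ℝ, so f is surjective.
For the follow-up: the images overlap, so an x < 3 with f(x) = f(3) exists. f(3) = 22; solving 9x = 22 for x < 3 gives x = (22 − 0)/9 = 22/9.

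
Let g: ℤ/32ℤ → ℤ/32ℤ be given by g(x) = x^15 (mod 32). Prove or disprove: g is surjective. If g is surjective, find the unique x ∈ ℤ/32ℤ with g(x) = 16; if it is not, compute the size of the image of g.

g(0) = 0^15 = 0.
g(2): Repeated squaring mod 32: 2^1 ≡ 2, 2^2 ≡ 2² = 4, 2^4 ≡ 4² = 16, 2^8 ≡ 16² = 256 ≡ 0. Since 15 = 8 + 4 + 2 + 1, 2^15 ≡ 0·16·4·2: 0·16 = 0, then 0·4 = 0, then 0·2 = 0. So 2^15 ≡ 0 (mod 32).
So g(0) = g(2) = 0 while 0 ≠ 2, thus g is not injective.
A non-injective map from the 32-element set ℤ/32ℤ to itself takes at most 31 distinct values, so it cannot be surjective. So g is not surjective.
Since g is not surjective, we determine |image(g)|. Computing x^15 mod 32 for each x (by repeated squaring, reducing mod 32 at every step), the values g(0), g(1), …, g(31) are: 0, 1, 0, 11, 0, 13, 0, 23, 0, 25, 0, 3, 0, 5, 0, 15, 0, 17, 0, 27, 0, 29, 0, 7, 0, 9, 0, 19, 0, 21, 0, 31.
The distinct values are {0, 1, 3, 5, 7, 9, 11, 13, 15, 17, 19, 21, 23, 25, 27, 29, 31}; there are 17 of them.

17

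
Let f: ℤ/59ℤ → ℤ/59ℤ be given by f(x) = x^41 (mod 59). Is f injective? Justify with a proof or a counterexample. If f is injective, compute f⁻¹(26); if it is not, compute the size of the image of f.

Since 59 is prime, the nonzero elements of ℤ/59ℤ form a cyclic group of order 58.
As gcd(41, 58) = 1, raising to the 41st power is a bijection on this group: if x_1^41 ≡ x_2^41 then (x_1x_2^{−1})^41 = 1, and the only element of order dividing gcd(41, 58) = 1 is 1, so x_1 = x_2.
With f(0) = 0 this makes f injective on all of ℤ/59ℤ, hence bijective (finite equal-size domain and codomain). In particular f is injective.
Since f is injective, we find the preimage of 26. The inverse of x ↦ x^41 on (ℤ/59ℤ)^× is x ↦ x^17, because 41·17 = 697 = 12·58 + 1 ≡ 1 (mod 58) and x^{58} = 1 for x ≠ 0 (Fermat). So f⁻¹(26) = 26^17 mod 59.
Repeated squaring mod 59: 26^1 ≡ 26, 26^2 ≡ 26² = 676 ≡ 27, 26^4 ≡ 27² = 729 ≡ 21, 26^8 ≡ 21² = 441 ≡ 28, 26^16 ≡ 28² = 784 ≡ 17. Since 17 = 16 + 1, 26^17 ≡ 17·26: 17·26 = 442 ≡ 29. So 26^17 ≡ 29 (mod 59).
Hence f⁻¹(26) = 29.

29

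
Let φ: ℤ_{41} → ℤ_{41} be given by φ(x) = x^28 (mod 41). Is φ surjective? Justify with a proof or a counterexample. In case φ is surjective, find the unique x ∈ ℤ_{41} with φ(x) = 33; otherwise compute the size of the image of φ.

φ(4): Repeated squaring mod 41: 4^1 ≡ 4, 4^2 ≡ 4² = 16, 4^4 ≡ 16² = 256 ≡ 10, 4^8 ≡ 10² = 100 ≡ 18, 4^16 ≡ 18² = 324 ≡ 37. Since 28 = 16 + 8 + 4, 4^28 ≡ 37·18·10: 37·18 = 666 ≡ 10, then 10·10 = 100 ≡ 18. So 4^28 ≡ 18 (mod 41).
φ(5): Repeated squaring mod 41: 5^1 ≡ 5, 5^2 ≡ 5² = 25, 5^4 ≡ 25² = 625 ≡ 10, 5^8 ≡ 10² = 100 ≡ 18, 5^16 ≡ 18² = 324 ≡ 37. Since 28 = 16 + 8 + 4, 5^28 ≡ 37·18·10: 37·18 = 666 ≡ 10, then 10·10 = 100 ≡ 18. So 5^28 ≡ 18 (mod 41).
So φ(4) = φ(5) = 18 while 4 ≠ 5, hence φ is not injective.
A non-injective map from the 41-element set ℤ_{41} to itself takes at most 40 distinct values, so it cannot be surjective. So φ is not surjective.
Since φ is not surjective, we determine |image(φ)|. Computing x^28 mod 41 for each x (by repeated squaring, reducing mod 41 at every step), the values φ(0), φ(1), …, φ(40) are: 0, 1, 10, 40, 18, 18, 31, 4, 16, 1, 16, 25, 23, 31, 40, 23, 37, 25, 10, 4, 37, 37, 4, 10, 25, 37, 23, 40, 31, 23, 25, 16, 1, 16, 4, 31, 18, 18, 40, 10, 1.
The distinct values are {0, 1, 4, 10, 16, 18, 23, 25, 31, 37, 40}; there are 11 of them.

11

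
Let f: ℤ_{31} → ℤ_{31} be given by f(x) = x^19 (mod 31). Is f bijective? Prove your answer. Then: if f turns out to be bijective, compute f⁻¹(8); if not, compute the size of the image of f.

Since 31 is prime, the nonzero elements of ℤ_{31} form a cyclic group of order 30.
As gcd(19, 30) = 1, raising to the 19th power is a bijection on this group: if x_1^19 ≡ x_2^19 then (x_1x_2^{−1})^19 = 1, and the only element of order dividing gcd(19, 30) = 1 is 1, so x_1 = x_2.
With f(0) = 0 this makes f injective on all of ℤ_{31}, hence bijective (finite equal-size domain and codomain). In particular f is bijective.
Since f is bijective, we find the preimage of 8. The inverse of x ↦ x^19 on (ℤ_{31})^× is x ↦ x^19, because 19·19 = 361 = 12·30 + 1 ≡ 1 (mod 30) and x^{30} = 1 for x ≠ 0 (Fermat). So f⁻¹(8) = 8^19 mod 31.
Repeated squaring mod 31: 8^1 ≡ 8, 8^2 ≡ 8² = 64 ≡ 2, 8^4 ≡ 2² = 4, 8^8 ≡ 4² = 16, 8^16 ≡ 16² = 256 ≡ 8. Since 19 = 16 + 2 + 1, 8^19 ≡ 8·2·8: 8·2 = 16, then 16·8 = 128 ≡ 4. So 8^19 ≡ 4 (mod 31).
Hence f⁻¹(8) = 4.

4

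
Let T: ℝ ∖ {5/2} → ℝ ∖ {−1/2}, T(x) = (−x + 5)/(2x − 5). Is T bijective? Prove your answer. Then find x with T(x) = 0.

Suppose T(s) = T(t). Cross-multiplying: (−s + 5)(2t − 5) = (−t + 5)(2s − 5).
Expanding both sides and cancelling the symmetric terms leaves −5·(s − t) = 0. Since −5 ≠ 0, s = t. So T is injective.
For any y ≠ −1/2, solving y(2x − 5) = −x + 5 for x gives a well-defined x ≠ 5/2. So T is surjective.
Therefore T is bijective.
Solving T(x) = 0: cross-multiplying gives −x + 5 = 0(2x − 5), which rearranges to −1x = −5, so x = 5.

5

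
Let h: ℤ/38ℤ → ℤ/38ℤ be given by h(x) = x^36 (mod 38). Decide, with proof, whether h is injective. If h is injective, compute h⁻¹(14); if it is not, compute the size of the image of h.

h(1) = 1^36 = 1.
h(3): Repeated squaring mod 38: 3^1 ≡ 3, 3^2 ≡ 3² = 9, 3^4 ≡ 9² = 81 ≡ 5, 3^8 ≡ 5² = 25, 3^16 ≡ 25² = 625 ≡ 17, 3^32 ≡ 17² = 289 ≡ 23. Since 36 = 32 + 4, 3^36 ≡ 23·5: 23·5 = 115 ≡ 1. So 3^36 ≡ 1 (mod 38).
So h(1) = h(3) = 1 while 1 ≠ 3, hence h is not injective.
Since h is not injective, we determine |image(h)|. Computing x^36 mod 38 for each x (by repeated squaring, reducing mod 38 at every step), the values h(0), h(1), …, h(37) are: 0, 1, 20, 1, 20, 1, 20, 1, 20, 1, 20, 1, 20, 1, 20, 1, 20, 1, 20, 19, 20, 1, 20, 1, 20, 1, 20, 1, 20, 1, 20, 1, 20, 1, 20, 1, 20, 1.
The distinct values are {0, 1, 19, 20}; there are 4 of them.

4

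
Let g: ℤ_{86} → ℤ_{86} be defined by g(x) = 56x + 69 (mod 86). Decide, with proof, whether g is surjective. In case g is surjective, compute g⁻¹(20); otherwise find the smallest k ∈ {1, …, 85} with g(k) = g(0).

43

Recall that g is surjective if every y in the codomain equals g(x) for some x in the domain.
Since gcd(56, 86) = 2, we have 56x ≡ 0 (mod 2) for all x, so g(x) ≡ 1 (mod 2).
But 0 ≢ 1 (mod 2), so 0 ∈ ℤ_{86} has no preimage. Thus g is not surjective.
Since g is not surjective, we find the least positive k with g(k) = g(0): this means 56k ≡ 0 (mod 86), i.e. 86 ∣ 56k. Since gcd(56, 86) = 2, dividing through by 2 this holds exactly when 43 ∣ 28k, and as gcd(28, 43) = 1, exactly when 43 ∣ k.
The smallest positive such k is 43.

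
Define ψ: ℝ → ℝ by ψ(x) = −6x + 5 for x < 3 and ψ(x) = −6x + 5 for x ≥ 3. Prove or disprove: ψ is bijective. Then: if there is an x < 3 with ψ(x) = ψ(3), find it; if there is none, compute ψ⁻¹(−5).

Both pieces are strictly decreasing (slopes −6 and −6), so each is injective on its own interval.
The left piece maps (−∞, 3) onto (−13, ∞); the right piece maps [3, ∞) onto (−∞, −13].
Since −13 = −13, the images partition ℝ: ψ is injective and surjective, hence bijective.
Because the two images are disjoint, no x < 3 has ψ(x) = ψ(3), so we compute ψ⁻¹(−5): −5 lies in (−13, ∞), so solve −6x + 5 = −5: x = (−5 − 5)/(−6) = 5/3.

5/3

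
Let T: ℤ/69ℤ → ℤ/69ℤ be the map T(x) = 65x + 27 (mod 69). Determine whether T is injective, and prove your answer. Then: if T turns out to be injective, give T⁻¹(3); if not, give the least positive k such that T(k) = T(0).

If T(x_1) = T(x_2), then 65x_1 ≡ 65x_2 (mod 69). Because gcd(65, 69) = 1, we may cancel 65 to get x_1 ≡ x_2 (mod 69).
Therefore T is injective.
We now compute 65⁻¹ mod 69 explicitly. Euclid's algorithm: 69 = 1·65 + 4, 65 = 16·4 + 1; back-substituting gives 1 = 17·65 − 16·69, so 65⁻¹ ≡ 17 (mod 69).
Since T is injective, we find T⁻¹(3): we need 65x ≡ 3 − 27 ≡ 45 (mod 69). Using 65⁻¹ = 17: x ≡ 17·45 = 765 = 11·69 + 6, so x = 6.
Check: T(6) = 65·6 + 27 = 417 = 6·69 + 3 ≡ 3 (mod 69).

6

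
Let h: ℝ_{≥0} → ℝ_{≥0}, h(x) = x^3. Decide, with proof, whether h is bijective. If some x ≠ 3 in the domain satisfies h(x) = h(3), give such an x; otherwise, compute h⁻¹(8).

On ℝ_{≥0}, x ↦ x^3 is strictly increasing (injective) and for any y ∈ ℝ_{≥0} the 3rd root y^{1/3} lies in ℝ_{≥0} (surjective). So h is bijective.
Since x ↦ x^3 is strictly increasing on ℝ_{≥0}, it is injective there, so no x ≠ 3 in the domain has h(x) = h(3). We therefore compute h⁻¹(8) = 8^{1/3} = 2 (indeed 2^3 = 8).

2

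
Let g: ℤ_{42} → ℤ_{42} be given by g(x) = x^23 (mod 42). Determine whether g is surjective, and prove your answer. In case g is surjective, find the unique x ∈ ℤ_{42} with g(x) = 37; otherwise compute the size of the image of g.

25

Computing x^23 mod 42 for each x (by repeated squaring, reducing mod 42 at every step), the values g(0), g(1), …, g(41) are: 0, 1, 32, 33, 16, 17, 6, 7, 8, 39, 40, 23, 24, 13, 14, 15, 4, 5, 30, 31, 20, 21, 22, 11, 12, 37, 38, 27, 28, 29, 18, 19, 2, 3, 34, 35, 36, 25, 26, 9, 10, 41.
Every element of ℤ_{42} appears exactly once in this list, so g is a bijection, and in particular surjective.
Since g is surjective, we read off the preimage of 37 from the same table: g(25) = 37, so g⁻¹(37) = 25.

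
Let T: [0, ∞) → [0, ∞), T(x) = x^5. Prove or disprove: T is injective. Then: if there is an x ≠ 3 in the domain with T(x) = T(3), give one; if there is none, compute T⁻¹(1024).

On [0, ∞), x ↦ x^5 is strictly increasing, so T(u) = T(v) forces u = v. So T is injective.
Since x ↦ x^5 is strictly increasing on [0, ∞), it is injective there, so no x ≠ 3 in the domain has T(x) = T(3). We therefore compute T⁻¹(1024) = 1024^{1/5} = 4 (indeed 4^5 = 1024).

4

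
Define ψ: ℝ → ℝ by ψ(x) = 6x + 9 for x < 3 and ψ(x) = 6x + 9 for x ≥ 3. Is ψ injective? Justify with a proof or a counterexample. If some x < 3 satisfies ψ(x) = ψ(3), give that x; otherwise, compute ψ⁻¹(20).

11/6

Both pieces are strictly increasing (slopes 6 and 6), so each is injective on its own interval.
The left piece maps (−∞, 3) onto (−∞, 27); the right piece maps [3, ∞) onto [27, ∞).
These images are disjoint, so no value is attained by both pieces. Therefore ψ is injective.
Because the two images are disjoint, no x < 3 has ψ(x) = ψ(3), so we compute ψ⁻¹(20): 20 lies in (−∞, 27), so solve 6x + 9 = 20: x = (20 − 9)/6 = 11/6.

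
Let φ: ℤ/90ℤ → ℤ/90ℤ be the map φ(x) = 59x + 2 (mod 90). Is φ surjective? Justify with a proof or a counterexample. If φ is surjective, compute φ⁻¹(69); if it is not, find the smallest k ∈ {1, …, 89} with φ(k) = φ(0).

Since gcd(59, 90) = 1, 59 is invertible modulo 90. Euclid's algorithm: 90 = 1·59 + 31, 59 = 1·31 + 28, 31 = 1·28 + 3, 28 = 9·3 + 1; back-substituting gives 1 = 29·59 − 19·90, so 59⁻¹ ≡ 29 (mod 90).
Then y ↦ 29(y − 2) is a two-sided inverse to φ, so every y ∈ ℤ/90ℤ has a preimage.
Therefore φ is surjective.
Since φ is surjective, we compute φ⁻¹(69): solve 59x + 2 ≡ 69 (mod 90), i.e. 59x ≡ 67 (mod 90).
Multiplying by 59⁻¹ = 29 gives x ≡ 29·67 = 1943 = 21·90 + 53 ≡ 53 (mod 90).
Check: φ(53) = 59·53 + 2 = 3129 = 34·90 + 69 ≡ 69 (mod 90).

53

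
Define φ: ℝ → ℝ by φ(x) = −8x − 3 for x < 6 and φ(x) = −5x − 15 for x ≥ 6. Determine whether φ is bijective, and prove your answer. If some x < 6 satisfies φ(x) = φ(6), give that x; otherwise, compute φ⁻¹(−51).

21/4

Both pieces are strictly decreasing (slopes −8 and −5), so each is injective on its own interval.
The left piece maps (−∞, 6) onto (−51, ∞); the right piece maps [6, ∞) onto (−∞, −45].
These images overlap. In particular φ(6) = −45 (right piece), and solving −8x − 3 = −45 on the left piece gives x = 21/4 < 6.
So φ(21/4) = φ(6) with 21/4 ≠ 6, and φ is not injective, hence not bijective. This x = 21/4 is the requested value below 6.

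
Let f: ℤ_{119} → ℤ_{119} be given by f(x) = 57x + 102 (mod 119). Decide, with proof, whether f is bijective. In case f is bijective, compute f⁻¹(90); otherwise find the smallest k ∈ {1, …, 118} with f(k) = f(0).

By definition, f is injective when f(u) = f(v) forces u = v.
If f(u) = f(v), then 57u ≡ 57v (mod 119). Because gcd(57, 119) = 1, we may cancel 57 to get u ≡ v (mod 119).
We now compute 57⁻¹ mod 119 explicitly. Euclid's algorithm: 119 = 2·57 + 5, 57 = 11·5 + 2, 5 = 2·2 + 1; back-substituting gives 1 = 71·57 − 34·119, so 57⁻¹ ≡ 71 (mod 119).
Then y ↦ 71(y − 102) is a two-sided inverse to f, so every y ∈ ℤ_{119} has a preimage.
Thus f is bijective.
Since f is bijective, we find f⁻¹(90): we need 57x ≡ 90 − 102 ≡ 107 (mod 119). Using 57⁻¹ = 71: x ≡ 71·107 = 7597 = 63·119 + 100, so x = 100.
Check: f(100) = 57·100 + 102 = 5802 = 48·119 + 90 ≡ 90 (mod 119).

100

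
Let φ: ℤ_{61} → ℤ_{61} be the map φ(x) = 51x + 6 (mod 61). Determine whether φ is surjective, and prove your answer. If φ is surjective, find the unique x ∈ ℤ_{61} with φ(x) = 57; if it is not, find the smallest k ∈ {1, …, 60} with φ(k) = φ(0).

Since gcd(51, 61) = 1, 51 is invertible modulo 61. Euclid's algorithm: 61 = 1·51 + 10, 51 = 5·10 + 1; back-substituting gives 1 = 6·51 − 5·61, so 51⁻¹ ≡ 6 (mod 61).
Then y ↦ 6(y − 6) is a two-sided inverse to φ, so every y ∈ ℤ_{61} has a preimage.
Thus φ is surjective.
Since φ is surjective, we compute φ⁻¹(57): solve 51x + 6 ≡ 57 (mod 61), i.e. 51x ≡ 51 (mod 61).
Multiplying by 51⁻¹ = 6 gives x ≡ 6·51 = 306 = 5·61 + 1 ≡ 1 (mod 61).
Check: φ(1) = 51·1 + 6 = 57 ≡ 57 (mod 61).

1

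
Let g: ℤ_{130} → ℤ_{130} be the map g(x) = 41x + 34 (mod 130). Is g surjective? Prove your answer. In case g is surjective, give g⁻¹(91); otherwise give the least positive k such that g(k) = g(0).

87

Since gcd(41, 130) = 1, 41 is invertible modulo 130. Euclid's algorithm: 130 = 3·41 + 7, 41 = 5·7 + 6, 7 = 1·6 + 1; back-substituting gives 1 = 111·41 − 35·130, so 41⁻¹ ≡ 111 (mod 130).
Then y ↦ 111(y − 34) is a two-sided inverse to g, so every y ∈ ℤ_{130} has a preimage.
Therefore g is surjective.
Since g is surjective, we find g⁻¹(91): we need 41x ≡ 91 − 34 ≡ 57 (mod 130). Using 41⁻¹ = 111: x ≡ 111·57 = 6327 = 48·130 + 87, so x = 87.
Check: g(87) = 41·87 + 34 = 3601 = 27·130 + 91 ≡ 91 (mod 130).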